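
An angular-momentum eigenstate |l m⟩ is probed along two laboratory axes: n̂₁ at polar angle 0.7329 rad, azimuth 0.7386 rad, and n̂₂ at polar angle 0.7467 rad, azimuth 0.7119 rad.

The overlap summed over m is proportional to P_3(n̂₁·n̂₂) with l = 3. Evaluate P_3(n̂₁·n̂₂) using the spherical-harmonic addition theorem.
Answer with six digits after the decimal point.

Expand P_3 via completeness: Σ_{m} conj(Y_{3,m}) at Ω₁ times Y_{3,m} at Ω₂ —
  m=-3: Y*=-0.075114+0.099839i  Y=-0.069988-0.110426i  product +0.016282+0.001307i
  m=-2: Y*=+0.031775+0.338498i  Y=+0.050683-0.342306i  product +0.117480+0.006279i
  m=-1: Y*=+0.281698+0.256493i  Y=+0.281420-0.242820i  product +0.141557+0.003780i
  m=+0: Y*=-0.066009-0.000000i  Y=-0.084002+0.000000i  product +0.005545+0.000000i
  m=+1: Y*=-0.281698+0.256493i  Y=-0.281420-0.242820i  product +0.141557-0.003780i
  m=+2: Y*=+0.031775-0.338498i  Y=+0.050683+0.342306i  product +0.117480-0.006279i
  m=+3: Y*=+0.075114+0.099839i  Y=+0.069988-0.110426i  product +0.016282-0.001307i
Total Σ_m = +0.556183+0.000000i. Multiply by 1.795196: +0.998457+0.000000i. P_3(cos γ) = 0.998457

0.998457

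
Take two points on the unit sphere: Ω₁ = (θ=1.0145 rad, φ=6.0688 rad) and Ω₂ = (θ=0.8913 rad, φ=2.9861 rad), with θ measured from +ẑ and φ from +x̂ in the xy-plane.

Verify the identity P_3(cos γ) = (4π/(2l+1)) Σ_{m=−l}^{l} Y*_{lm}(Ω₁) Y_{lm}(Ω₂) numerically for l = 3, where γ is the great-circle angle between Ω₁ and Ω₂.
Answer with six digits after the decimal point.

0.403523

Addition theorem: P_3(cos γ) = (4π/7) Σ_m Y*_{lm}(Ω₁) Y_{lm}(Ω₂), m = −3…3:
  m=-3: 0.20447 - 0.15324j × -0.17541 - 0.08833j = -0.04940 + 0.00882j  (running Σ = -0.04940 + 0.00882j)
  m=-2: 0.35395 - 0.16180j × 0.36997 + 0.11891j = 0.15019 - 0.01777j  (running Σ = 0.10079 - 0.00895j)
  m=-1: 0.10570 - 0.02301j × -0.24202 - 0.03794j = -0.02645 + 0.00156j  (running Σ = 0.07434 - 0.00739j)
  m=0: -0.31644 + 0.00000j × -0.24050 + 0.00000j = 0.07610 + 0.00000j  (running Σ = 0.15044 - 0.00739j)
  m=1: -0.10570 - 0.02301j × 0.24202 - 0.03794j = -0.02645 - 0.00156j  (running Σ = 0.12399 - 0.00895j)
  m=2: 0.35395 + 0.16180j × 0.36997 - 0.11891j = 0.15019 + 0.01777j  (running Σ = 0.27418 + 0.00882j)
  m=3: -0.20447 - 0.15324j × 0.17541 - 0.08833j = -0.04940 - 0.00882j  (running Σ = 0.22478 + 0.00000j)
Total Σ_m = 0.22478 + 0.00000j. Multiply by 1.795196: 0.40352 + 0.00000j. P_3(cos γ) = 0.403523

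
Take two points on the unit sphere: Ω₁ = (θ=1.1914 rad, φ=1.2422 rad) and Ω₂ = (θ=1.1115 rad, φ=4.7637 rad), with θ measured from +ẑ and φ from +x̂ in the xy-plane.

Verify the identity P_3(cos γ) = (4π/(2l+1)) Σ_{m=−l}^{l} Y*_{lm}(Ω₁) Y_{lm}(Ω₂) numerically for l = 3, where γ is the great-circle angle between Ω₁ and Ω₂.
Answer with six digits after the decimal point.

Summing Y*_{l m}(θ₁,φ₁)·Y_{l m}(θ₂,φ₂) over m ∈ [−3, 3]; prefactor 4π/(2·3+1) = 1.795196:
  m=-3: Y*=-0.27879 - 0.18465j  Y=-0.04607 - 0.29693j  product -0.04199 + 0.09129j
  m=-2: Y*=-0.25856 + 0.19951j  Y=-0.36211 + 0.03729j  product 0.08619 - 0.08189j
  m=-1: Y*=-0.03044 - 0.08927j  Y=-0.00026 - 0.00502j  product -0.00044 + 0.00018j
  m=+0: Y*=-0.31984 + 0.00000j  Y=-0.33374 + 0.00000j  product 0.10674 + 0.00000j
  m=+1: Y*=0.03044 - 0.08927j  Y=0.00026 - 0.00502j  product -0.00044 - 0.00018j
  m=+2: Y*=-0.25856 - 0.19951j  Y=-0.36211 - 0.03729j  product 0.08619 + 0.08189j
  m=+3: Y*=0.27879 - 0.18465j  Y=0.04607 - 0.29693j  product -0.04199 - 0.09129j
Σ over m = 0.19427 + 0.00000j; ×(4π/7) → 0.34875 + 0.00000j. Real part: 0.348745

0.348745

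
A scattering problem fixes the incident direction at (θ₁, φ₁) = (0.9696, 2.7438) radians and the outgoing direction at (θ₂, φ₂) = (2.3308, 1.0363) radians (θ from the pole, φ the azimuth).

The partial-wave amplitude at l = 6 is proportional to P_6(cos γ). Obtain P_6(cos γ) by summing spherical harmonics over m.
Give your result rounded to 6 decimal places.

0.332059

Term-by-term m-sum for l=6 (normalisation 4π/13 = 0.966644):
  m=-6: -0.11067 - 0.10410j × 0.06991 + 0.00458j = -0.00726 - 0.00778j  (running Σ = -0.00726 - 0.00778j)
  m=-5: 0.14660 + 0.32990j × -0.10428 - 0.20574j = 0.05259 - 0.06456j  (running Σ = 0.04533 - 0.07235j)
  m=-4: -0.00847 - 0.41561j × -0.22332 + 0.35058j = 0.14760 + 0.08985j  (running Σ = 0.19293 + 0.01750j)
  m=-3: -0.03954 + 0.09975j × 0.37932 + 0.01241j = -0.01624 + 0.03735j  (running Σ = 0.17669 + 0.05485j)
  m=-2: -0.21408 + 0.21848j × 0.00901 + 0.01643j = -0.00552 - 0.00155j  (running Σ = 0.17117 + 0.05330j)
  m=-1: 0.21618 - 0.09084j × 0.18915 - 0.31952j = 0.01187 - 0.08625j  (running Σ = 0.18304 - 0.03296j)
  m=0: 0.24888 + 0.00000j × -0.09063 + 0.00000j = -0.02255 + 0.00000j  (running Σ = 0.16048 - 0.03296j)
  m=1: -0.21618 - 0.09084j × -0.18915 - 0.31952j = 0.01187 + 0.08625j  (running Σ = 0.17235 + 0.05330j)
  m=2: -0.21408 - 0.21848j × 0.00901 - 0.01643j = -0.00552 + 0.00155j  (running Σ = 0.16683 + 0.05485j)
  m=3: 0.03954 + 0.09975j × -0.37932 + 0.01241j = -0.01624 - 0.03735j  (running Σ = 0.15059 + 0.01750j)
  m=4: -0.00847 + 0.41561j × -0.22332 - 0.35058j = 0.14760 - 0.08985j  (running Σ = 0.29819 - 0.07235j)
  m=5: -0.14660 + 0.32990j × 0.10428 - 0.20574j = 0.05259 + 0.06456j  (running Σ = 0.35078 - 0.00778j)
  m=6: -0.11067 + 0.10410j × 0.06991 - 0.00458j = -0.00726 + 0.00778j  (running Σ = 0.34352 + 0.00000j)
Total Σ_m = 0.34352 + 0.00000j. Multiply by 0.966644: 0.33206 + 0.00000j. P_6(cos γ) = 0.332059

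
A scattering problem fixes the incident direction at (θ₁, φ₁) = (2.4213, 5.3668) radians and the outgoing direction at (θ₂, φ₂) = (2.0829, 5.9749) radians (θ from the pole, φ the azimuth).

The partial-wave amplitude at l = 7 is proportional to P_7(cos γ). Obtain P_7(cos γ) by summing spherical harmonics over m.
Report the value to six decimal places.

-0.370842

Summing Y*_{l m}(θ₁,φ₁)·Y_{l m}(θ₂,φ₂) over m ∈ [−7, 7]; prefactor 4π/(2·7+1) = 0.837758:
  term(m=-7) = -0.002286+0.004665i   from Y*(Ω₁)=+0.026929-0.003562i, Y(Ω₂)=-0.105965+0.159224i
  term(m=-6) = -0.040729+0.022622i   from Y*(Ω₁)=-0.081937-0.081851i, Y(Ω₂)=+0.110752-0.386730i
  term(m=-5) = -0.113300-0.011493i   from Y*(Ω₁)=-0.037811+0.288175i, Y(Ω₂)=+0.011506+0.391654i
  term(m=-4) = -0.008680-0.007449i   from Y*(Ω₁)=+0.392710-0.226914i, Y(Ω₂)=-0.008355-0.023795i
  term(m=-3) = +0.030490+0.117688i   from Y*(Ω₁)=-0.333012-0.137836i, Y(Ω₂)=-0.203049-0.269361i
  term(m=-2) = +0.004934-0.013325i   from Y*(Ω₁)=-0.019941-0.074367i, Y(Ω₂)=+0.150570+0.106715i
  term(m=-1) = -0.086824+0.060438i   from Y*(Ω₁)=-0.240166+0.313048i, Y(Ω₂)=+0.255476+0.081353i
  term(m=+0) = -0.009869+0.000000i   from Y*(Ω₁)=+0.044553-0.000000i, Y(Ω₂)=-0.221506+0.000000i
  term(m=+1) = -0.086824-0.060438i   from Y*(Ω₁)=+0.240166+0.313048i, Y(Ω₂)=-0.255476+0.081353i
  term(m=+2) = +0.004934+0.013325i   from Y*(Ω₁)=-0.019941+0.074367i, Y(Ω₂)=+0.150570-0.106715i
  term(m=+3) = +0.030490-0.117688i   from Y*(Ω₁)=+0.333012-0.137836i, Y(Ω₂)=+0.203049-0.269361i
  term(m=+4) = -0.008680+0.007449i   from Y*(Ω₁)=+0.392710+0.226914i, Y(Ω₂)=-0.008355+0.023795i
  term(m=+5) = -0.113300+0.011493i   from Y*(Ω₁)=+0.037811+0.288175i, Y(Ω₂)=-0.011506+0.391654i
  term(m=+6) = -0.040729-0.022622i   from Y*(Ω₁)=-0.081937+0.081851i, Y(Ω₂)=+0.110752+0.386730i
  term(m=+7) = -0.002286-0.004665i   from Y*(Ω₁)=-0.026929-0.003562i, Y(Ω₂)=+0.105965+0.159224i
Σ over m = -0.442660+0.000000i; ×(4π/15) → -0.370842+0.000000i. Real part: -0.370842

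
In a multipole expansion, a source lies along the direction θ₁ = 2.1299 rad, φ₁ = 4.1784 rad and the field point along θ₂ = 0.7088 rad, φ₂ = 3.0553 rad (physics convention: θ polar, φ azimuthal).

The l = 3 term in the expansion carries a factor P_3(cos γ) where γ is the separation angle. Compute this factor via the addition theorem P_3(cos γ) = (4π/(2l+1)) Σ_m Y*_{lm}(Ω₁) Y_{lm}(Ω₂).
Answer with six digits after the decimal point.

Addition theorem: P_3(cos γ) = (4π/7) Σ_m Y*_{lm}(Ω₁) Y_{lm}(Ω₂), m = −3…3:
  m=-3: +0.254058-0.007922i × -0.111235-0.029457i = -0.028493-0.006603i  (running Σ = -0.028493-0.006603i)
  m=-2: +0.187733-0.341352i × +0.323838+0.056451i = +0.080065-0.099945i  (running Σ = +0.051571-0.106548i)
  m=-1: -0.056720-0.095926i × -0.394329-0.034112i = +0.019094+0.039761i  (running Σ = +0.070666-0.066787i)
  m=0: +0.315370-0.000000i × -0.033572+0.000000i = -0.010588+0.000000i  (running Σ = +0.060078-0.066787i)
  m=1: +0.056720-0.095926i × +0.394329-0.034112i = +0.019094-0.039761i  (running Σ = +0.079172-0.106548i)
  m=2: +0.187733+0.341352i × +0.323838-0.056451i = +0.080065+0.099945i  (running Σ = +0.159237-0.006603i)
  m=3: -0.254058-0.007922i × +0.111235-0.029457i = -0.028493+0.006603i  (running Σ = +0.130743+0.000000i)
Accumulated sum +0.130743+0.000000i; after 4π/(2l+1) scaling, +0.234710+0.000000i ⇒ P_3 = 0.234710

0.234710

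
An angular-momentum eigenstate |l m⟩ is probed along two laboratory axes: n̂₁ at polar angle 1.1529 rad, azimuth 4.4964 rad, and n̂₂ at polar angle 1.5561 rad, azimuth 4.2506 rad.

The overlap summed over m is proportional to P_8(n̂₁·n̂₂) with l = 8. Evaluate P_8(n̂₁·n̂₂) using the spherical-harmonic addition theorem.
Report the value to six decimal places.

Addition theorem: P_8(cos γ) = (4π/17) Σ_m Y*_{lm}(Ω₁) Y_{lm}(Ω₂), m = −8…8:
  m=-8: (-0.039261, -0.247825) × (-0.438303, -0.270368) = (-0.049796, 0.119237)  (running Σ = (-0.049796, 0.119237))
  m=-7: (0.444906, 0.026223) × (-0.002749, 0.030151) = (-0.002014, 0.013342)  (running Σ = (-0.051810, 0.132580))
  m=-6: (-0.087561, 0.310498) × (-0.349463, 0.135889) = (-0.011594, -0.120406)  (running Σ = (-0.063404, 0.012173))
  m=-5: (0.098257, 0.052517) × (0.026476, 0.024085) = (0.001337, 0.003757)  (running Σ = (-0.062067, 0.015930))
  m=-4: (-0.232848, 0.272639) × (-0.091747, 0.323489) = (-0.066833, -0.100337)  (running Σ = (-0.128900, -0.084407))
  m=-3: (-0.036644, -0.048407) × (0.037766, -0.007084) = (-0.001727, -0.001569)  (running Σ = (-0.130627, -0.085976))
  m=-2: (-0.292369, 0.134787) × (0.193060, 0.255430) = (-0.090873, -0.048658)  (running Σ = (-0.221500, -0.134633))
  m=-1: (-0.027282, -0.124343) × (0.017626, -0.035416) = (-0.004885, -0.001225)  (running Σ = (-0.226385, -0.135859))
  m=0: (-0.304116, -0.000000) × (0.315567, 0.000000) = (-0.095969, -0.000000)  (running Σ = (-0.322354, -0.135859))
  m=1: (0.027282, -0.124343) × (-0.017626, -0.035416) = (-0.004885, 0.001225)  (running Σ = (-0.327239, -0.134633))
  m=2: (-0.292369, -0.134787) × (0.193060, -0.255430) = (-0.090873, 0.048658)  (running Σ = (-0.418112, -0.085976))
  m=3: (0.036644, -0.048407) × (-0.037766, -0.007084) = (-0.001727, 0.001569)  (running Σ = (-0.419839, -0.084407))
  m=4: (-0.232848, -0.272639) × (-0.091747, -0.323489) = (-0.066833, 0.100337)  (running Σ = (-0.486672, 0.015930))
  m=5: (-0.098257, 0.052517) × (-0.026476, 0.024085) = (0.001337, -0.003757)  (running Σ = (-0.485335, 0.012173))
  m=6: (-0.087561, -0.310498) × (-0.349463, -0.135889) = (-0.011594, 0.120406)  (running Σ = (-0.496929, 0.132580))
  m=7: (-0.444906, 0.026223) × (0.002749, 0.030151) = (-0.002014, -0.013342)  (running Σ = (-0.498943, 0.119237))
  m=8: (-0.039261, 0.247825) × (-0.438303, 0.270368) = (-0.049796, -0.119237)  (running Σ = (-0.548739, 0.000000))
Total Σ_m = (-0.548739, 0.000000). Multiply by 0.739198: (-0.405627, 0.000000). P_8(cos γ) = -0.405627

-0.405627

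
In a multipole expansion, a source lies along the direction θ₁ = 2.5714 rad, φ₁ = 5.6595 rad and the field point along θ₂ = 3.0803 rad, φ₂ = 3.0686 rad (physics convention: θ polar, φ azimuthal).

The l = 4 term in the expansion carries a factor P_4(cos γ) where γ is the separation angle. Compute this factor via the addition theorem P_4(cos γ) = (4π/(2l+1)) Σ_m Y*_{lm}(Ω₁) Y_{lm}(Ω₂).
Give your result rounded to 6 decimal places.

-0.195446

Summing Y*_{l m}(θ₁,φ₁)·Y_{l m}(θ₂,φ₂) over m ∈ [−4, 4]; prefactor 4π/(2·4+1) = 1.396263:
  m=-4: -0.02998 - 0.02264j × 0.00001 + 0.00000j = -0.00000 - 0.00000j  (running Σ = -0.00000 - 0.00000j)
  m=-3: 0.04902 + 0.15831j × 0.00028 + 0.00006j = 0.00000 + 0.00005j  (running Σ = 0.00000 + 0.00005j)
  m=-2: 0.12269 - 0.36601j × 0.00742 + 0.00109j = 0.00131 - 0.00258j  (running Σ = 0.00131 - 0.00253j)
  m=-1: -0.34208 + 0.24612j × 0.11463 + 0.00838j = -0.04128 + 0.02535j  (running Σ = -0.03996 + 0.02281j)
  m=0: -0.07231 + 0.00000j × 0.83046 + 0.00000j = -0.06005 + 0.00000j  (running Σ = -0.10002 + 0.02281j)
  m=1: 0.34208 + 0.24612j × -0.11463 + 0.00838j = -0.04128 - 0.02535j  (running Σ = -0.14129 - 0.00253j)
  m=2: 0.12269 + 0.36601j × 0.00742 - 0.00109j = 0.00131 + 0.00258j  (running Σ = -0.13998 + 0.00005j)
  m=3: -0.04902 + 0.15831j × -0.00028 + 0.00006j = 0.00000 - 0.00005j  (running Σ = -0.13998 - 0.00000j)
  m=4: -0.02998 + 0.02264j × 0.00001 - 0.00000j = -0.00000 + 0.00000j  (running Σ = -0.13998 + 0.00000j)
Total Σ_m = -0.13998 + 0.00000j. Multiply by 1.396263: -0.19545 + 0.00000j. P_4(cos γ) = -0.195446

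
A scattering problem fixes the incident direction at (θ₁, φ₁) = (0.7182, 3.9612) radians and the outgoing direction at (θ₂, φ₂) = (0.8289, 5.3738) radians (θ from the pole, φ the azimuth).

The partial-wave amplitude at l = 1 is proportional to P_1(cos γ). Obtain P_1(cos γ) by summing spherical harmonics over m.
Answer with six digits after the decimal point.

0.585207

Addition theorem: P_1(cos γ) = (4π/3) Σ_m Y*_{lm}(Ω₁) Y_{lm}(Ω₂), m = −1…1:
  [-1]  conj(Y_{1,-1})(Ω₁) = -0.15517 - 0.16616j ; Y_{1,-1}(Ω₂) = 0.15644 + 0.20099j ; Δ = 0.00912 - 0.05718j
  [+0]  conj(Y_{1,0})(Ω₁) = 0.36791 + 0.00000j ; Y_{1,0}(Ω₂) = 0.33014 + 0.00000j ; Δ = 0.12146 + 0.00000j
  [+1]  conj(Y_{1,1})(Ω₁) = 0.15517 - 0.16616j ; Y_{1,1}(Ω₂) = -0.15644 + 0.20099j ; Δ = 0.00912 + 0.05718j
Σ over m = 0.13971 + 0.00000j; ×(4π/3) → 0.58521 + 0.00000j. Real part: 0.585207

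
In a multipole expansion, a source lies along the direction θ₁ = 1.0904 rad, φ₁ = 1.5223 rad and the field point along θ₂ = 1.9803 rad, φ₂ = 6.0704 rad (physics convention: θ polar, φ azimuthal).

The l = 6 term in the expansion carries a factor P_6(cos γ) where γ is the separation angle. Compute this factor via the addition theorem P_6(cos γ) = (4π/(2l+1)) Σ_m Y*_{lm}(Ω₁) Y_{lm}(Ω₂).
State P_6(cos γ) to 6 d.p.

Summing Y*_{l m}(θ₁,φ₁)·Y_{l m}(θ₂,φ₂) over m ∈ [−6, 6]; prefactor 4π/(2·6+1) = 0.966644:
  [-6]  conj(Y_{6,-6})(Ω₁) = -0.225092+0.067410i ; Y_{6,-6}(Ω₂) = +0.083433+0.275478i ; Δ = -0.037350-0.056384i
  [-5]  conj(Y_{6,-5})(Ω₁) = +0.101847+0.411757i ; Y_{6,-5}(Ω₂) = -0.210089-0.378364i ; Δ = +0.134397-0.125041i
  [-4]  conj(Y_{6,-4})(Ω₁) = +0.292136-0.057392i ; Y_{6,-4}(Ω₂) = +0.123852+0.141310i ; Δ = +0.044292+0.034174i
  [-3]  conj(Y_{6,-3})(Ω₁) = +0.019808+0.135185i ; Y_{6,-3}(Ω₂) = +0.201963+0.149855i ; Δ = -0.016258+0.030271i
  [-2]  conj(Y_{6,-2})(Ω₁) = +0.341367-0.033214i ; Y_{6,-2}(Ω₂) = -0.255651-0.115879i ; Δ = -0.091120-0.031066i
  [-1]  conj(Y_{6,-1})(Ω₁) = +0.000804+0.016558i ; Y_{6,-1}(Ω₂) = -0.157886-0.034112i ; Δ = +0.000438-0.002642i
  [+0]  conj(Y_{6,0})(Ω₁) = +0.337379-0.000000i ; Y_{6,0}(Ω₂) = +0.295559+0.000000i ; Δ = +0.099715+0.000000i
  [+1]  conj(Y_{6,1})(Ω₁) = -0.000804+0.016558i ; Y_{6,1}(Ω₂) = +0.157886-0.034112i ; Δ = +0.000438+0.002642i
  [+2]  conj(Y_{6,2})(Ω₁) = +0.341367+0.033214i ; Y_{6,2}(Ω₂) = -0.255651+0.115879i ; Δ = -0.091120+0.031066i
  [+3]  conj(Y_{6,3})(Ω₁) = -0.019808+0.135185i ; Y_{6,3}(Ω₂) = -0.201963+0.149855i ; Δ = -0.016258-0.030271i
  [+4]  conj(Y_{6,4})(Ω₁) = +0.292136+0.057392i ; Y_{6,4}(Ω₂) = +0.123852-0.141310i ; Δ = +0.044292-0.034174i
  [+5]  conj(Y_{6,5})(Ω₁) = -0.101847+0.411757i ; Y_{6,5}(Ω₂) = +0.210089-0.378364i ; Δ = +0.134397+0.125041i
  [+6]  conj(Y_{6,6})(Ω₁) = -0.225092-0.067410i ; Y_{6,6}(Ω₂) = +0.083433-0.275478i ; Δ = -0.037350+0.056384i
Σ over m = +0.168514+0.000000i; ×(4π/13) → +0.162893+0.000000i. Real part: 0.162893

0.162893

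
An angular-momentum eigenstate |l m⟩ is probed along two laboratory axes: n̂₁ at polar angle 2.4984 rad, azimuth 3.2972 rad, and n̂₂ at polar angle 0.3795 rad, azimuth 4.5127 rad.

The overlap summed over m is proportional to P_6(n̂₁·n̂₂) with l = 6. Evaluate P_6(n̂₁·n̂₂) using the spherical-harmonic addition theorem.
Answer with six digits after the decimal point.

-0.014995

Expand P_6 via completeness: Σ_{m} conj(Y_{6,m}) at Ω₁ times Y_{6,m} at Ω₂ —
  m=-6: (0.013375, 0.018072) × (-0.000455, -0.001163) = (0.000015, -0.000024)  (running Σ = (0.000015, -0.000024))
  m=-5: (0.074016, 0.072934) × (-0.009117, 0.005874) = (-0.001103, -0.000230)  (running Σ = (-0.001088, -0.000254))
  m=-4: (0.226656, 0.162645) × (0.039800, 0.040878) = (0.002372, 0.015738)  (running Σ = (0.001284, 0.015484))
  m=-3: (0.406007, 0.204617) × (0.112577, -0.164883) = (0.079445, -0.043908)  (running Σ = (0.080729, -0.028424))
  m=-2: (0.335022, 0.107766) × (-0.413206, -0.174398) = (-0.119639, -0.102957)  (running Σ = (-0.038910, -0.131381))
  m=-1: (-0.132737, -0.020823) × (-0.103509, 0.511445) = (0.024389, -0.065732)  (running Σ = (-0.014521, -0.197113))
  m=0: (-0.398768, -0.000000) × (-0.033926, 0.000000) = (0.013529, 0.000000)  (running Σ = (-0.000992, -0.197113))
  m=1: (0.132737, -0.020823) × (0.103509, 0.511445) = (0.024389, 0.065732)  (running Σ = (0.023397, -0.131381))
  m=2: (0.335022, -0.107766) × (-0.413206, 0.174398) = (-0.119639, 0.102957)  (running Σ = (-0.096242, -0.028424))
  m=3: (-0.406007, 0.204617) × (-0.112577, -0.164883) = (0.079445, 0.043908)  (running Σ = (-0.016797, 0.015484))
  m=4: (0.226656, -0.162645) × (0.039800, -0.040878) = (0.002372, -0.015738)  (running Σ = (-0.014424, -0.000254))
  m=5: (-0.074016, 0.072934) × (0.009117, 0.005874) = (-0.001103, 0.000230)  (running Σ = (-0.015528, -0.000024))
  m=6: (0.013375, -0.018072) × (-0.000455, 0.001163) = (0.000015, 0.000024)  (running Σ = (-0.015513, -0.000000))
Total Σ_m = (-0.015513, -0.000000). Multiply by 0.966644: (-0.014995, -0.000000). P_6(cos γ) = -0.014995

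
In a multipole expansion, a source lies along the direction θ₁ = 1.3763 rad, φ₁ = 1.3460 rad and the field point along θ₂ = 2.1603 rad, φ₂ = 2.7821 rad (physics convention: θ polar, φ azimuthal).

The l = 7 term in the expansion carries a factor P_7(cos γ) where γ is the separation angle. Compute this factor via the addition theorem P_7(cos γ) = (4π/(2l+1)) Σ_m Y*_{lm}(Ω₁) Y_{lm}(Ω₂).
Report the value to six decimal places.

-0.004527

Addition theorem: P_7(cos γ) = (4π/15) Σ_m Y*_{lm}(Ω₁) Y_{lm}(Ω₂), m = −7…7:
  m=-7: -0.437659+0.001216i × +0.111163-0.080227i = -0.048554+0.035247i  (running Σ = -0.048554+0.035247i)
  m=-6: -0.071032+0.314662i × +0.189777-0.285806i = +0.076452+0.080017i  (running Σ = +0.027898+0.115264i)
  m=-5: -0.154764-0.074152i × +0.098750-0.428176i = -0.047033+0.058943i  (running Σ = -0.019135+0.174208i)
  m=-4: -0.205642+0.258708i × -0.026258-0.196526i = +0.056243+0.033621i  (running Σ = +0.037108+0.207828i)
  m=-3: -0.047902-0.059920i × +0.112274+0.209322i = +0.007165-0.016754i  (running Σ = +0.044272+0.191074i)
  m=-2: -0.290760+0.140307i × +0.241394+0.211286i = -0.099833-0.027564i  (running Σ = -0.055561+0.163510i)
  m=-1: -0.008738-0.038214i × -0.104626-0.039321i = -0.000588+0.004342i  (running Σ = -0.056149+0.167851i)
  m=0: -0.319089-0.000000i × -0.335000+0.000000i = +0.106895+0.000000i  (running Σ = +0.050746+0.167851i)
  m=1: +0.008738-0.038214i × +0.104626-0.039321i = -0.000588-0.004342i  (running Σ = +0.050157+0.163510i)
  m=2: -0.290760-0.140307i × +0.241394-0.211286i = -0.099833+0.027564i  (running Σ = -0.049675+0.191074i)
  m=3: +0.047902-0.059920i × -0.112274+0.209322i = +0.007165+0.016754i  (running Σ = -0.042511+0.207828i)
  m=4: -0.205642-0.258708i × -0.026258+0.196526i = +0.056243-0.033621i  (running Σ = +0.013732+0.174208i)
  m=5: +0.154764-0.074152i × -0.098750-0.428176i = -0.047033-0.058943i  (running Σ = -0.033302+0.115264i)
  m=6: -0.071032-0.314662i × +0.189777+0.285806i = +0.076452-0.080017i  (running Σ = +0.043151+0.035247i)
  m=7: +0.437659+0.001216i × -0.111163-0.080227i = -0.048554-0.035247i  (running Σ = -0.005403+0.000000i)
Accumulated sum -0.005403+0.000000i; after 4π/(2l+1) scaling, -0.004527+0.000000i ⇒ P_7 = -0.004527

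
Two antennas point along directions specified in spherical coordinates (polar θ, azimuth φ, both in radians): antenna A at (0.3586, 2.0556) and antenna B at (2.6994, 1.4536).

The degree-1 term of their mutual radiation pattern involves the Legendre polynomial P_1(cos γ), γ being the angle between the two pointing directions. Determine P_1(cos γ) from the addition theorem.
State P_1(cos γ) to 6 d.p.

-0.722540

Addition theorem: P_1(cos γ) = (4π/3) Σ_m Y*_{lm}(Ω₁) Y_{lm}(Ω₂), m = −1…1:
  m=-1: Y*=(-0.056509, 0.107283)  Y=(0.017287, -0.146830)  product (0.014776, 0.010152)
  m=+0: Y*=(0.457522, -0.000000)  Y=(-0.441607, 0.000000)  product (-0.202045, 0.000000)
  m=+1: Y*=(0.056509, 0.107283)  Y=(-0.017287, -0.146830)  product (0.014776, -0.010152)
Total Σ_m = (-0.172494, 0.000000). Multiply by 4.188790: (-0.722540, 0.000000). P_1(cos γ) = -0.722540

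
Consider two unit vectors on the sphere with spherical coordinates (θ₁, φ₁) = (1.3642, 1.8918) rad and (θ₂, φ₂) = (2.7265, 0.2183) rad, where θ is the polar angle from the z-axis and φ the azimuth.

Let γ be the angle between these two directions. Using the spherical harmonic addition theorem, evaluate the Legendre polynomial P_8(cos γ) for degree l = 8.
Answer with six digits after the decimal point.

Summing Y*_{l m}(θ₁,φ₁)·Y_{l m}(θ₂,φ₂) over m ∈ [−8, 8]; prefactor 4π/(2·8+1) = 0.739198:
  [-8]  conj(Y_{8,-8})(Ω₁) = (-0.364548, 0.235500) ; Y_{8,-8}(Ω₂) = (-0.000063, -0.000355) ; Δ = (0.000107, 0.000115)
  [-7]  conj(Y_{8,-7})(Ω₁) = (0.283774, 0.227713) ; Y_{8,-7}(Ω₂) = (-0.000140, 0.003270) ; Δ = (-0.000784, 0.000896)
  [-6]  conj(Y_{8,-6})(Ω₁) = (-0.042444, 0.114415) ; Y_{8,-6}(Ω₂) = (0.004830, -0.018084) ; Δ = (0.001864, 0.001320)
  [-5]  conj(Y_{8,-5})(Ω₁) = (0.354654, 0.012142) ; Y_{8,-5}(Ω₂) = (-0.034992, 0.067328) ; Δ = (-0.013227, 0.023453)
  [-4]  conj(Y_{8,-4})(Ω₁) = (0.001849, 0.006269) ; Y_{8,-4}(Ω₂) = (0.142572, -0.170096) ; Δ = (0.001330, 0.000579)
  [-3]  conj(Y_{8,-3})(Ω₁) = (0.272357, -0.189459) ; Y_{8,-3}(Ω₂) = (-0.356500, 0.273780) ; Δ = (-0.045225, 0.142108)
  [-2]  conj(Y_{8,-2})(Ω₁) = (-0.036139, -0.027020) ; Y_{8,-2}(Ω₂) = (0.490864, -0.229054) ; Δ = (-0.023929, -0.004985)
  [-1]  conj(Y_{8,-1})(Ω₁) = (0.100219, -0.301408) ; Y_{8,-1}(Ω₂) = (-0.147583, 0.032739) ; Δ = (-0.004923, 0.047764)
  [+0]  conj(Y_{8,0})(Ω₁) = (-0.060184, -0.000000) ; Y_{8,0}(Ω₂) = (-0.453248, 0.000000) ; Δ = (0.027278, 0.000000)
  [+1]  conj(Y_{8,1})(Ω₁) = (-0.100219, -0.301408) ; Y_{8,1}(Ω₂) = (0.147583, 0.032739) ; Δ = (-0.004923, -0.047764)
  [+2]  conj(Y_{8,2})(Ω₁) = (-0.036139, 0.027020) ; Y_{8,2}(Ω₂) = (0.490864, 0.229054) ; Δ = (-0.023929, 0.004985)
  [+3]  conj(Y_{8,3})(Ω₁) = (-0.272357, -0.189459) ; Y_{8,3}(Ω₂) = (0.356500, 0.273780) ; Δ = (-0.045225, -0.142108)
  [+4]  conj(Y_{8,4})(Ω₁) = (0.001849, -0.006269) ; Y_{8,4}(Ω₂) = (0.142572, 0.170096) ; Δ = (0.001330, -0.000579)
  [+5]  conj(Y_{8,5})(Ω₁) = (-0.354654, 0.012142) ; Y_{8,5}(Ω₂) = (0.034992, 0.067328) ; Δ = (-0.013227, -0.023453)
  [+6]  conj(Y_{8,6})(Ω₁) = (-0.042444, -0.114415) ; Y_{8,6}(Ω₂) = (0.004830, 0.018084) ; Δ = (0.001864, -0.001320)
  [+7]  conj(Y_{8,7})(Ω₁) = (-0.283774, 0.227713) ; Y_{8,7}(Ω₂) = (0.000140, 0.003270) ; Δ = (-0.000784, -0.000896)
  [+8]  conj(Y_{8,8})(Ω₁) = (-0.364548, -0.235500) ; Y_{8,8}(Ω₂) = (-0.000063, 0.000355) ; Δ = (0.000107, -0.000115)
Σ over m = (-0.142298, -0.000000); ×(4π/17) → (-0.105186, -0.000000). Real part: -0.105186

-0.105186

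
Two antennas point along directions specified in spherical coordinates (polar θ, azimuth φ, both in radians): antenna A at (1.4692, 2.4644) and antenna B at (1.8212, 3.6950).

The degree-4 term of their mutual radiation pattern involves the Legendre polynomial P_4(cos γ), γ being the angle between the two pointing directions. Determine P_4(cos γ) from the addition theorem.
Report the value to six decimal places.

Addition theorem: P_4(cos γ) = (4π/9) Σ_m Y*_{lm}(Ω₁) Y_{lm}(Ω₂), m = −4…4:
  m=-4: Y*=-0.39350 - 0.18181j  Y=-0.23371 - 0.31204j  product 0.03523 + 0.16528j
  m=-3: Y*=0.05558 + 0.11196j  Y=-0.02519 - 0.28091j  product 0.03005 - 0.01843j
  m=-2: Y*=-0.06597 + 0.30008j  Y=-0.08012 + 0.16010j  product -0.04276 - 0.03460j
  m=-1: Y*=0.10892 - 0.08758j  Y=-0.24833 + 0.15342j  product -0.01361 + 0.03846j
  m=+0: Y*=0.28510 + 0.00000j  Y=0.13645 + 0.00000j  product 0.03890 + 0.00000j
  m=+1: Y*=-0.10892 - 0.08758j  Y=0.24833 + 0.15342j  product -0.01361 - 0.03846j
  m=+2: Y*=-0.06597 - 0.30008j  Y=-0.08012 - 0.16010j  product -0.04276 + 0.03460j
  m=+3: Y*=-0.05558 + 0.11196j  Y=0.02519 - 0.28091j  product 0.03005 + 0.01843j
  m=+4: Y*=-0.39350 + 0.18181j  Y=-0.23371 + 0.31204j  product 0.03523 - 0.16528j
Accumulated sum 0.05672 + 0.00000j; after 4π/(2l+1) scaling, 0.07920 + 0.00000j ⇒ P_4 = 0.079200

0.079200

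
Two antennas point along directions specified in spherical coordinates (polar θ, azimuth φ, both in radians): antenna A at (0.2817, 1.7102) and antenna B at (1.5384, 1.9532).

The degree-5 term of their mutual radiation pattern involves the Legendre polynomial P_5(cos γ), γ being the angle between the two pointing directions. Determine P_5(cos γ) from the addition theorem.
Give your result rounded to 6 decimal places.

0.345249

Expand P_5 via completeness: Σ_{m} conj(Y_{5,m}) at Ω₁ times Y_{5,m} at Ω₂ —
  m=-5: (-0.000495, 0.000591) × (-0.436227, 0.154910) = (0.000124, -0.000334)  (running Σ = (0.000124, -0.000334))
  m=-4: (0.007144, 0.004455) × (0.001953, -0.047400) = (0.000225, -0.000330)  (running Σ = (0.000349, -0.000664))
  m=-3: (0.022047, -0.049606) × (-0.311900, -0.140630) = (-0.013852, 0.012372)  (running Σ = (-0.013503, 0.011708))
  m=-2: (-0.213856, -0.061219) × (0.039441, -0.037850) = (-0.010752, 0.005680)  (running Σ = (-0.024255, 0.017387))
  m=-1: (-0.073755, 0.525643) × (-0.117699, -0.292637) = (0.162503, -0.040284)  (running Σ = (0.138248, -0.022897))
  m=0: (0.454830, -0.000000) × (0.056544, 0.000000) = (0.025718, 0.000000)  (running Σ = (0.163966, -0.022897))
  m=1: (0.073755, 0.525643) × (0.117699, -0.292637) = (0.162503, 0.040284)  (running Σ = (0.326469, 0.017387))
  m=2: (-0.213856, 0.061219) × (0.039441, 0.037850) = (-0.010752, -0.005680)  (running Σ = (0.315717, 0.011708))
  m=3: (-0.022047, -0.049606) × (0.311900, -0.140630) = (-0.013852, -0.012372)  (running Σ = (0.301865, -0.000664))
  m=4: (0.007144, -0.004455) × (0.001953, 0.047400) = (0.000225, 0.000330)  (running Σ = (0.302090, -0.000334))
  m=5: (0.000495, 0.000591) × (0.436227, 0.154910) = (0.000124, 0.000334)  (running Σ = (0.302214, -0.000000))
Σ over m = (0.302214, -0.000000); ×(4π/11) → (0.345249, -0.000000). Real part: 0.345249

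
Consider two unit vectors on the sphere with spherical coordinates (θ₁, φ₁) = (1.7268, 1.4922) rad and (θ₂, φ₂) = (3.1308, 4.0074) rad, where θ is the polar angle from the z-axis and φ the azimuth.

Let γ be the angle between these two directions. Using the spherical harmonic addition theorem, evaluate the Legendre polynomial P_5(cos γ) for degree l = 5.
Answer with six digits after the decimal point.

Summing Y*_{l m}(θ₁,φ₁)·Y_{l m}(θ₂,φ₂) over m ∈ [−5, 5]; prefactor 4π/(2·5+1) = 1.142397:
  m=-5: 0.16720 + 0.40334j × 0.00000 - 0.00000j = 0.00000 - 0.00000j  (running Σ = 0.00000 - 0.00000j)
  m=-4: -0.20652 + 0.06715j × 0.00000 - 0.00000j = -0.00000 + 0.00000j  (running Σ = -0.00000 + 0.00000j)
  m=-3: 0.06098 + 0.25381j × 0.00000 + 0.00000j = -0.00000 + 0.00000j  (running Σ = -0.00000 + 0.00000j)
  m=-2: -0.23541 + 0.03731j × 0.00006 + 0.00039j = -0.00003 - 0.00009j  (running Σ = -0.00003 - 0.00009j)
  m=-1: 0.01675 + 0.21268j × -0.01791 + 0.02105j = -0.00478 - 0.00346j  (running Σ = -0.00481 - 0.00355j)
  m=0: -0.24252 + 0.00000j × -0.93479 + 0.00000j = 0.22671 + 0.00000j  (running Σ = 0.22190 - 0.00355j)
  m=1: -0.01675 + 0.21268j × 0.01791 + 0.02105j = -0.00478 + 0.00346j  (running Σ = 0.21712 - 0.00009j)
  m=2: -0.23541 - 0.03731j × 0.00006 - 0.00039j = -0.00003 + 0.00009j  (running Σ = 0.21709 + 0.00000j)
  m=3: -0.06098 + 0.25381j × -0.00000 + 0.00000j = -0.00000 - 0.00000j  (running Σ = 0.21709 + 0.00000j)
  m=4: -0.20652 - 0.06715j × 0.00000 + 0.00000j = -0.00000 - 0.00000j  (running Σ = 0.21709 - 0.00000j)
  m=5: -0.16720 + 0.40334j × -0.00000 - 0.00000j = 0.00000 + 0.00000j  (running Σ = 0.21709 + 0.00000j)
Σ over m = 0.21709 + 0.00000j; ×(4π/11) → 0.24801 + 0.00000j. Real part: 0.248006

0.248006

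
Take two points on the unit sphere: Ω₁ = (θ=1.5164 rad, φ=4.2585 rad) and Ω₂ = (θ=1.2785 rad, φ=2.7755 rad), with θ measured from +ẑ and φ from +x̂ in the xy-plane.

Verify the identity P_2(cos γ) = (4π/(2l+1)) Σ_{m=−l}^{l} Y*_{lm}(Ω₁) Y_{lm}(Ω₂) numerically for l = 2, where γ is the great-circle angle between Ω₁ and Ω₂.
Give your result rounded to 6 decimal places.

-0.485148

Addition theorem: P_2(cos γ) = (4π/5) Σ_m Y*_{lm}(Ω₁) Y_{lm}(Ω₂), m = −2…2:
  m=-2: Y*=-0.23705 + 0.30354j  Y=0.26342 + 0.23678j  product -0.13432 + 0.02383j
  m=-1: Y*=-0.01839 - 0.03769j  Y=-0.19904 - 0.07631j  product 0.00078 + 0.00891j
  m=+0: Y*=-0.31259 + 0.00000j  Y=-0.23683 + 0.00000j  product 0.07403 + 0.00000j
  m=+1: Y*=0.01839 - 0.03769j  Y=0.19904 - 0.07631j  product 0.00078 - 0.00891j
  m=+2: Y*=-0.23705 - 0.30354j  Y=0.26342 - 0.23678j  product -0.13432 - 0.02383j
Accumulated sum -0.19303 + 0.00000j; after 4π/(2l+1) scaling, -0.48515 + 0.00000j ⇒ P_2 = -0.485148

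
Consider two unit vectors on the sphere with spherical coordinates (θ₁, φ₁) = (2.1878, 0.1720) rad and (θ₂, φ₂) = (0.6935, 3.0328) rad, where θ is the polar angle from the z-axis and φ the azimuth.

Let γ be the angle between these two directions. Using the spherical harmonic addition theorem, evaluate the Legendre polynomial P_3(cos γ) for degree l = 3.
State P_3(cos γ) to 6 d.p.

Summing Y*_{l m}(θ₁,φ₁)·Y_{l m}(θ₂,φ₂) over m ∈ [−3, 3]; prefactor 4π/(2·3+1) = 1.795196:
  m=-3: Y*=+0.196900+0.111694i  Y=-0.103227-0.034940i  product -0.016423-0.018410i
  m=-2: Y*=-0.370314-0.132663i  Y=+0.313570+0.069326i  product -0.106922-0.067271i
  m=-1: Y*=+0.175001+0.030401i  Y=-0.401882-0.043895i  product -0.068995-0.019899i
  m=+0: Y*=+0.286338-0.000000i  Y=-0.012366+0.000000i  product -0.003541+0.000000i
  m=+1: Y*=-0.175001+0.030401i  Y=+0.401882-0.043895i  product -0.068995+0.019899i
  m=+2: Y*=-0.370314+0.132663i  Y=+0.313570-0.069326i  product -0.106922+0.067271i
  m=+3: Y*=-0.196900+0.111694i  Y=+0.103227-0.034940i  product -0.016423+0.018410i
Accumulated sum -0.388222+0.000000i; after 4π/(2l+1) scaling, -0.696934+0.000000i ⇒ P_3 = -0.696934

-0.696934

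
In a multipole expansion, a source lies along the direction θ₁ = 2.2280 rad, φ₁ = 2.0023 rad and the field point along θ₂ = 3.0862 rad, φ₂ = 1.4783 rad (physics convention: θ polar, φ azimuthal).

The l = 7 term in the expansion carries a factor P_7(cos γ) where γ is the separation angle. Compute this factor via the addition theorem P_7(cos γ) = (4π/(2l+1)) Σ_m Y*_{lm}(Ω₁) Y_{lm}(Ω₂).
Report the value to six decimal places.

Expand P_7 via completeness: Σ_{m} conj(Y_{7,m}) at Ω₁ times Y_{7,m} at Ω₂ —
  term(m=-7) = -0.00000 - 0.00000j   from Y*(Ω₁)=0.01177 + 0.09677j, Y(Ω₂)=-0.00000 + 0.00000j
  term(m=-6) = -0.00000 - 0.00000j   from Y*(Ω₁)=-0.23957 + 0.14773j, Y(Ω₂)=0.00000 + 0.00000j
  term(m=-5) = -0.00000 + 0.00000j   from Y*(Ω₁)=-0.36607 - 0.24337j, Y(Ω₂)=0.00000 - 0.00000j
  term(m=-4) = -0.00001 + 0.00002j   from Y*(Ω₁)=0.05042 - 0.32222j, Y(Ω₂)=-0.00006 - 0.00002j
  term(m=-3) = 0.00000 - 0.00014j   from Y*(Ω₁)=-0.09054 + 0.02567j, Y(Ω₂)=-0.00041 + 0.00143j
  term(m=-2) = -0.00417 - 0.00724j   from Y*(Ω₁)=-0.23897 - 0.27927j, Y(Ω₂)=0.02234 + 0.00418j
  term(m=-1) = -0.01225 - 0.00708j   from Y*(Ω₁)=0.02670 - 0.05798j, Y(Ω₂)=0.02047 - 0.22072j
  term(m=+0) = 0.36381 + 0.00000j   from Y*(Ω₁)=-0.34778 + 0.00000j, Y(Ω₂)=-1.04611 + 0.00000j
  term(m=+1) = -0.01225 + 0.00708j   from Y*(Ω₁)=-0.02670 - 0.05798j, Y(Ω₂)=-0.02047 - 0.22072j
  term(m=+2) = -0.00417 + 0.00724j   from Y*(Ω₁)=-0.23897 + 0.27927j, Y(Ω₂)=0.02234 - 0.00418j
  term(m=+3) = 0.00000 + 0.00014j   from Y*(Ω₁)=0.09054 + 0.02567j, Y(Ω₂)=0.00041 + 0.00143j
  term(m=+4) = -0.00001 - 0.00002j   from Y*(Ω₁)=0.05042 + 0.32222j, Y(Ω₂)=-0.00006 + 0.00002j
  term(m=+5) = -0.00000 - 0.00000j   from Y*(Ω₁)=0.36607 - 0.24337j, Y(Ω₂)=-0.00000 - 0.00000j
  term(m=+6) = -0.00000 + 0.00000j   from Y*(Ω₁)=-0.23957 - 0.14773j, Y(Ω₂)=0.00000 - 0.00000j
  term(m=+7) = -0.00000 + 0.00000j   from Y*(Ω₁)=-0.01177 + 0.09677j, Y(Ω₂)=0.00000 + 0.00000j
Accumulated sum 0.33095 + 0.00000j; after 4π/(2l+1) scaling, 0.27725 + 0.00000j ⇒ P_7 = 0.277252

0.277252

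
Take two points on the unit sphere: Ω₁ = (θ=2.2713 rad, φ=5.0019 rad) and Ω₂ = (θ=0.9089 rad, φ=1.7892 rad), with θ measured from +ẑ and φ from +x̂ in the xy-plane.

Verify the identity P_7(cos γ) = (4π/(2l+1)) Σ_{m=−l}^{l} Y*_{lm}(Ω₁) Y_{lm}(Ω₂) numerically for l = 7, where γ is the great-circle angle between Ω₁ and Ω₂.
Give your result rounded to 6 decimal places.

-0.937430

Summing Y*_{l m}(θ₁,φ₁)·Y_{l m}(θ₂,φ₂) over m ∈ [−7, 7]; prefactor 4π/(2·7+1) = 0.837758:
  [-7]  conj(Y_{7,-7})(Ω₁) = -0.06854 - 0.03360j ; Y_{7,-7}(Ω₂) = 0.09495 + 0.00399j ; Δ = -0.00637 - 0.00346j
  [-6]  conj(Y_{7,-6})(Ω₁) = -0.03986 + 0.23750j ; Y_{7,-6}(Ω₂) = -0.07133 + 0.26772j ; Δ = -0.06074 - 0.02761j
  [-5]  conj(Y_{7,-5})(Ω₁) = 0.41863 - 0.05186j ; Y_{7,-5}(Ω₂) = -0.38900 - 0.20191j ; Δ = -0.17332 - 0.06436j
  [-4]  conj(Y_{7,-4})(Ω₁) = -0.15569 - 0.35553j ; Y_{7,-4}(Ω₂) = 0.21425 - 0.25583j ; Δ = -0.12431 - 0.03634j
  [-3]  conj(Y_{7,-3})(Ω₁) = -0.01001 + 0.00847j ; Y_{7,-3}(Ω₂) = -0.05050 - 0.06571j ; Δ = 0.00106 + 0.00023j
  [-2]  conj(Y_{7,-2})(Ω₁) = -0.29689 - 0.19410j ; Y_{7,-2}(Ω₂) = 0.33329 - 0.15561j ; Δ = -0.12915 - 0.01849j
  [-1]  conj(Y_{7,-1})(Ω₁) = -0.05008 + 0.16811j ; Y_{7,-1}(Ω₂) = 0.01652 + 0.07444j ; Δ = -0.01334 - 0.00095j
  [+0]  conj(Y_{7,0})(Ω₁) = -0.30879 + 0.00000j ; Y_{7,0}(Ω₂) = 0.34532 + 0.00000j ; Δ = -0.10663 + 0.00000j
  [+1]  conj(Y_{7,1})(Ω₁) = 0.05008 + 0.16811j ; Y_{7,1}(Ω₂) = -0.01652 + 0.07444j ; Δ = -0.01334 + 0.00095j
  [+2]  conj(Y_{7,2})(Ω₁) = -0.29689 + 0.19410j ; Y_{7,2}(Ω₂) = 0.33329 + 0.15561j ; Δ = -0.12915 + 0.01849j
  [+3]  conj(Y_{7,3})(Ω₁) = 0.01001 + 0.00847j ; Y_{7,3}(Ω₂) = 0.05050 - 0.06571j ; Δ = 0.00106 - 0.00023j
  [+4]  conj(Y_{7,4})(Ω₁) = -0.15569 + 0.35553j ; Y_{7,4}(Ω₂) = 0.21425 + 0.25583j ; Δ = -0.12431 + 0.03634j
  [+5]  conj(Y_{7,5})(Ω₁) = -0.41863 - 0.05186j ; Y_{7,5}(Ω₂) = 0.38900 - 0.20191j ; Δ = -0.17332 + 0.06436j
  [+6]  conj(Y_{7,6})(Ω₁) = -0.03986 - 0.23750j ; Y_{7,6}(Ω₂) = -0.07133 - 0.26772j ; Δ = -0.06074 + 0.02761j
  [+7]  conj(Y_{7,7})(Ω₁) = 0.06854 - 0.03360j ; Y_{7,7}(Ω₂) = -0.09495 + 0.00399j ; Δ = -0.00637 + 0.00346j
Accumulated sum -1.11897 - 0.00000j; after 4π/(2l+1) scaling, -0.93743 - 0.00000j ⇒ P_7 = -0.937430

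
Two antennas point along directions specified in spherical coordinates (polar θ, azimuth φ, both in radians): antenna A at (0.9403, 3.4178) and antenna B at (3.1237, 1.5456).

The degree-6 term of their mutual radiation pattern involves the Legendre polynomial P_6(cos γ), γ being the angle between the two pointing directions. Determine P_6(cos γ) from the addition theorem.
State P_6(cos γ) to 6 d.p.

0.186797

Term-by-term m-sum for l=6 (normalisation 4π/13 = 0.966644):
  [-6]  conj(Y_{6,-6})(Ω₁) = -0.01158 + 0.13366j ; Y_{6,-6}(Ω₂) = -0.00000 - 0.00000j ; Δ = 0.00000 - 0.00000j
  [-5]  conj(Y_{6,-5})(Ω₁) = -0.06398 - 0.33313j ; Y_{6,-5}(Ω₂) = -0.00000 + 0.00000j ; Δ = 0.00000 - 0.00000j
  [-4]  conj(Y_{6,-4})(Ω₁) = 0.19264 + 0.38305j ; Y_{6,-4}(Ω₂) = 0.00000 + 0.00000j ; Δ = 0.00000 + 0.00000j
  [-3]  conj(Y_{6,-3})(Ω₁) = -0.11260 - 0.12278j ; Y_{6,-3}(Ω₂) = 0.00000 - 0.00003j ; Δ = -0.00000 + 0.00000j
  [-2]  conj(Y_{6,-2})(Ω₁) = -0.22968 - 0.14158j ; Y_{6,-2}(Ω₂) = -0.00166 - 0.00008j ; Δ = 0.00037 + 0.00025j
  [-1]  conj(Y_{6,-1})(Ω₁) = 0.27189 + 0.07707j ; Y_{6,-1}(Ω₂) = -0.00148 + 0.05885j ; Δ = -0.00494 + 0.01589j
  [+0]  conj(Y_{6,0})(Ω₁) = 0.19965 + 0.00000j ; Y_{6,0}(Ω₂) = 1.01369 + 0.00000j ; Δ = 0.20239 + 0.00000j
  [+1]  conj(Y_{6,1})(Ω₁) = -0.27189 + 0.07707j ; Y_{6,1}(Ω₂) = 0.00148 + 0.05885j ; Δ = -0.00494 - 0.01589j
  [+2]  conj(Y_{6,2})(Ω₁) = -0.22968 + 0.14158j ; Y_{6,2}(Ω₂) = -0.00166 + 0.00008j ; Δ = 0.00037 - 0.00025j
  [+3]  conj(Y_{6,3})(Ω₁) = 0.11260 - 0.12278j ; Y_{6,3}(Ω₂) = -0.00000 - 0.00003j ; Δ = -0.00000 - 0.00000j
  [+4]  conj(Y_{6,4})(Ω₁) = 0.19264 - 0.38305j ; Y_{6,4}(Ω₂) = 0.00000 - 0.00000j ; Δ = 0.00000 - 0.00000j
  [+5]  conj(Y_{6,5})(Ω₁) = 0.06398 - 0.33313j ; Y_{6,5}(Ω₂) = 0.00000 + 0.00000j ; Δ = 0.00000 + 0.00000j
  [+6]  conj(Y_{6,6})(Ω₁) = -0.01158 - 0.13366j ; Y_{6,6}(Ω₂) = -0.00000 + 0.00000j ; Δ = 0.00000 + 0.00000j
Total Σ_m = 0.19324 - 0.00000j. Multiply by 0.966644: 0.18680 - 0.00000j. P_6(cos γ) = 0.186797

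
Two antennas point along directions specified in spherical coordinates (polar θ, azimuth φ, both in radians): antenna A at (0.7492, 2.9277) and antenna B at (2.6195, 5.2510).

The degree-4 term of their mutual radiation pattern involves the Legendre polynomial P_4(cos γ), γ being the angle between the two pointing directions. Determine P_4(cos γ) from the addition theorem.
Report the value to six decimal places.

0.027297

Summing Y*_{l m}(θ₁,φ₁)·Y_{l m}(θ₂,φ₂) over m ∈ [−4, 4]; prefactor 4π/(2·4+1) = 1.396263:
  m=-4: Y*=(0.062436, -0.071876)  Y=(-0.015083, -0.022840)  product (-0.002583, -0.000342)
  m=-3: Y*=(-0.231935, 0.173291)  Y=(0.134420, -0.006058)  product (-0.030127, 0.024699)
  m=-2: Y*=(0.388694, -0.177223)  Y=(-0.167877, 0.312045)  product (-0.009951, 0.151042)
  m=-1: Y*=(-0.173641, 0.037717)  Y=(-0.236970, -0.396574)  product (0.056105, 0.059924)
  m=+0: Y*=(-0.319831, -0.000000)  Y=(0.022943, 0.000000)  product (-0.007338, -0.000000)
  m=+1: Y*=(0.173641, 0.037717)  Y=(0.236970, -0.396574)  product (0.056105, -0.059924)
  m=+2: Y*=(0.388694, 0.177223)  Y=(-0.167877, -0.312045)  product (-0.009951, -0.151042)
  m=+3: Y*=(0.231935, 0.173291)  Y=(-0.134420, -0.006058)  product (-0.030127, -0.024699)
  m=+4: Y*=(0.062436, 0.071876)  Y=(-0.015083, 0.022840)  product (-0.002583, 0.000342)
Total Σ_m = (0.019550, -0.000000). Multiply by 1.396263: (0.027297, -0.000000). P_4(cos γ) = 0.027297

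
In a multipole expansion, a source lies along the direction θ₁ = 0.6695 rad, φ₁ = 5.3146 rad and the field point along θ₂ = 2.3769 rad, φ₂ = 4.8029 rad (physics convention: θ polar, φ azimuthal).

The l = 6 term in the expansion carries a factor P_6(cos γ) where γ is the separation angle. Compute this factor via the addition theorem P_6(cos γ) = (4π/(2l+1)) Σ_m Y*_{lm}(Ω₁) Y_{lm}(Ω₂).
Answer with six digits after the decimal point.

-0.098175

Expand P_6 via completeness: Σ_{m} conj(Y_{6,m}) at Ω₁ times Y_{6,m} at Ω₂ —
  [-6]  conj(Y_{6,-6})(Ω₁) = 0.02458 + 0.01254j ; Y_{6,-6}(Ω₂) = -0.04554 + 0.02749j ; Δ = -0.00146 + 0.00010j
  [-5]  conj(Y_{6,-5})(Ω₁) = 0.01572 + 0.11976j ; Y_{6,-5}(Ω₂) = -0.08398 - 0.17272j ; Δ = 0.01937 - 0.01277j
  [-4]  conj(Y_{6,-4})(Ω₁) = -0.22673 + 0.20403j ; Y_{6,-4}(Ω₂) = 0.36238 - 0.13725j ; Δ = -0.05416 + 0.10505j
  [-3]  conj(Y_{6,-3})(Ω₁) = -0.44674 - 0.10736j ; Y_{6,-3}(Ω₂) = 0.11411 + 0.40986j ; Δ = -0.00698 - 0.19535j
  [-2]  conj(Y_{6,-2})(Ω₁) = -0.10822 - 0.28205j ; Y_{6,-2}(Ω₂) = -0.08824 + 0.01615j ; Δ = 0.01410 + 0.02314j
  [-1]  conj(Y_{6,-1})(Ω₁) = -0.11016 + 0.16026j ; Y_{6,-1}(Ω₂) = 0.03114 + 0.34307j ; Δ = -0.05841 - 0.03280j
  [+0]  conj(Y_{6,0})(Ω₁) = -0.37064 + 0.00000j ; Y_{6,0}(Ω₂) = -0.19835 + 0.00000j ; Δ = 0.07352 + 0.00000j
  [+1]  conj(Y_{6,1})(Ω₁) = 0.11016 + 0.16026j ; Y_{6,1}(Ω₂) = -0.03114 + 0.34307j ; Δ = -0.05841 + 0.03280j
  [+2]  conj(Y_{6,2})(Ω₁) = -0.10822 + 0.28205j ; Y_{6,2}(Ω₂) = -0.08824 - 0.01615j ; Δ = 0.01410 - 0.02314j
  [+3]  conj(Y_{6,3})(Ω₁) = 0.44674 - 0.10736j ; Y_{6,3}(Ω₂) = -0.11411 + 0.40986j ; Δ = -0.00698 + 0.19535j
  [+4]  conj(Y_{6,4})(Ω₁) = -0.22673 - 0.20403j ; Y_{6,4}(Ω₂) = 0.36238 + 0.13725j ; Δ = -0.05416 - 0.10505j
  [+5]  conj(Y_{6,5})(Ω₁) = -0.01572 + 0.11976j ; Y_{6,5}(Ω₂) = 0.08398 - 0.17272j ; Δ = 0.01937 + 0.01277j
  [+6]  conj(Y_{6,6})(Ω₁) = 0.02458 - 0.01254j ; Y_{6,6}(Ω₂) = -0.04554 - 0.02749j ; Δ = -0.00146 - 0.00010j
Total Σ_m = -0.10156 - 0.00000j. Multiply by 0.966644: -0.09818 - 0.00000j. P_6(cos γ) = -0.098175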